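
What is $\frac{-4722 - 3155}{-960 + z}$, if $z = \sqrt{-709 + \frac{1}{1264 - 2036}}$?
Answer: $\frac{5837802240}{712022549} + \frac{15754 i \sqrt{105638357}}{712022549} \approx 8.1989 + 0.22741 i$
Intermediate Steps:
$z = \frac{i \sqrt{105638357}}{386}$ ($z = \sqrt{-709 + \frac{1}{-772}} = \sqrt{-709 - \frac{1}{772}} = \sqrt{- \frac{547349}{772}} = \frac{i \sqrt{105638357}}{386} \approx 26.627 i$)
$\frac{-4722 - 3155}{-960 + z} = \frac{-4722 - 3155}{-960 + \frac{i \sqrt{105638357}}{386}} = - \frac{7877}{-960 + \frac{i \sqrt{105638357}}{386}}$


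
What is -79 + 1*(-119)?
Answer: -198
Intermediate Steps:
-79 + 1*(-119) = -79 - 119 = -198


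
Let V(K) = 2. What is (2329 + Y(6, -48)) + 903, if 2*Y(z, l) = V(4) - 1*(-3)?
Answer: 6469/2 ≈ 3234.5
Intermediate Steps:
Y(z, l) = 5/2 (Y(z, l) = (2 - 1*(-3))/2 = (2 + 3)/2 = (½)*5 = 5/2)
(2329 + Y(6, -48)) + 903 = (2329 + 5/2) + 903 = 4663/2 + 903 = 6469/2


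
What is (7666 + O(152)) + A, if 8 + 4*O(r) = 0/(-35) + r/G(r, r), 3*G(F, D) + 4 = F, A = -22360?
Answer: -1087447/74 ≈ -14695.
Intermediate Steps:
G(F, D) = -4/3 + F/3
O(r) = -2 + r/(4*(-4/3 + r/3)) (O(r) = -2 + (0/(-35) + r/(-4/3 + r/3))/4 = -2 + (0*(-1/35) + r/(-4/3 + r/3))/4 = -2 + (0 + r/(-4/3 + r/3))/4 = -2 + (r/(-4/3 + r/3))/4 = -2 + r/(4*(-4/3 + r/3)))
(7666 + O(152)) + A = (7666 + (32 - 5*152)/(4*(-4 + 152))) - 22360 = (7666 + (¼)*(32 - 760)/148) - 22360 = (7666 + (¼)*(1/148)*(-728)) - 22360 = (7666 - 91/74) - 22360 = 567193/74 - 22360 = -1087447/74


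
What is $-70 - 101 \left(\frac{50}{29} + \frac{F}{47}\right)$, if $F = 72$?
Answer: $- \frac{543648}{1363} \approx -398.86$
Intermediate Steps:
$-70 - 101 \left(\frac{50}{29} + \frac{F}{47}\right) = -70 - 101 \left(\frac{50}{29} + \frac{72}{47}\right) = -70 - \frac{448238}{1363} = - \frac{543648}{1363}$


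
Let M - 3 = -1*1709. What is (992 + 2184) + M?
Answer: 1470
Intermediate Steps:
M = -1706 (M = 3 - 1*1709 = 3 - 1709 = -1706)
(992 + 2184) + M = (992 + 2184) - 1706 = 3176 - 1706 = 1470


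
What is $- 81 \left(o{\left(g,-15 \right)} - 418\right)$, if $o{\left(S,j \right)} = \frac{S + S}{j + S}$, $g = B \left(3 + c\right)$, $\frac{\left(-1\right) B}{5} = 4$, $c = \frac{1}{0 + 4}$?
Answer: $\frac{269811}{8} \approx 33726.0$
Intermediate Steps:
$c = \frac{1}{4} \approx 0.25$
$B = -20$ ($B = \left(-5\right) 4 = -20$)
$g = -65$ ($g = - 20 \left(3 + \frac{1}{4}\right) = \left(-20\right) \frac{13}{4} = -65$)
$o{\left(S,j \right)} = \frac{2 S}{S + j}$
$- 81 \left(o{\left(g,-15 \right)} - 418\right) = - 81 \left(2 \left(-65\right) \frac{1}{-65 - 15} - 418\right) = - 81 \left(2 \left(-65\right) \frac{1}{-80} - 418\right) = - 81 \left(2 \left(-65\right) \left(- \frac{1}{80}\right) - 418\right) = - 81 \left(\frac{13}{8} - 418\right) = \left(-81\right) \left(- \frac{3331}{8}\right) = \frac{269811}{8}$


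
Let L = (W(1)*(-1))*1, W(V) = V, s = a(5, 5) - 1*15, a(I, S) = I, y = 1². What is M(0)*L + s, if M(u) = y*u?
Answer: -10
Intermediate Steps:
y = 1
M(u) = u (M(u) = 1*u = u)
s = -10 (s = 5 - 1*15 = 5 - 15 = -10)
L = -1 (L = (1*(-1))*1 = -1*1 = -1)
M(0)*L + s = 0*(-1) - 10 = 0 - 10 = -10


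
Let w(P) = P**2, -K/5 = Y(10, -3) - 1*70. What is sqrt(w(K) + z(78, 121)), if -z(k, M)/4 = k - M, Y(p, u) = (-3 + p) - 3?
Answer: 4*sqrt(6817) ≈ 330.26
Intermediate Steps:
Y(p, u) = -6 + p
z(k, M) = -4*k + 4*M (z(k, M) = -4*(k - M) = -4*k + 4*M)
K = 330 (K = -5*((-6 + 10) - 1*70) = -5*(4 - 70) = -5*(-66) = 330)
sqrt(w(K) + z(78, 121)) = sqrt(330**2 + (-4*78 + 4*121)) = sqrt(108900 + (-312 + 484)) = sqrt(108900 + 172) = sqrt(109072) = 4*sqrt(6817)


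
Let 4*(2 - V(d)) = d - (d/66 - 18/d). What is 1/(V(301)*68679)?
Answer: -26488/131207223225 ≈ -2.0188e-7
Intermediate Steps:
V(d) = 2 - 65*d/264 - 9/(2*d) (V(d) = 2 - (d - (d/66 - 18/d))/4 = 2 - (d - (-18/d + d/66))/4 = 2 - (d + (18/d - d/66))/4 = 2 - (18/d + 65*d/66)/4 = 2 + (-65*d/264 - 9/(2*d)) = 2 - 65*d/264 - 9/(2*d))
1/(V(301)*68679) = 1/(2 - 65/264*301 - 9/2/301*68679) = (1/68679)/(2 - 19565/264 - 9/2*1/301) = (1/68679)/(2 - 19565/264 - 9/602) = (1/68679)/(-5731325/79464) = -79464/5731325*1/68679 = -26488/131207223225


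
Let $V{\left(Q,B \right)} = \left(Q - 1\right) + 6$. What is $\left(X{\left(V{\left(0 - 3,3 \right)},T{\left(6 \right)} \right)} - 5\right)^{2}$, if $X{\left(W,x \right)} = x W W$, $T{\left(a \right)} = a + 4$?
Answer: $1225$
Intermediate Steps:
$T{\left(a \right)} = 4 + a$
$V{\left(Q,B \right)} = 5 + Q$ ($V{\left(Q,B \right)} = \left(-1 + Q\right) + 6 = 5 + Q$)
$X{\left(W,x \right)} = x W^{2}$ ($X{\left(W,x \right)} = W x W = x W^{2}$)
$\left(X{\left(V{\left(0 - 3,3 \right)},T{\left(6 \right)} \right)} - 5\right)^{2} = \left(\left(4 + 6\right) \left(5 + \left(0 - 3\right)\right)^{2} - 5\right)^{2} = \left(10 \left(5 + \left(0 - 3\right)\right)^{2} - 5\right)^{2} = \left(10 \left(5 - 3\right)^{2} - 5\right)^{2} = \left(10 \cdot 2^{2} - 5\right)^{2} = \left(10 \cdot 4 - 5\right)^{2} = \left(40 - 5\right)^{2} = 35^{2} = 1225$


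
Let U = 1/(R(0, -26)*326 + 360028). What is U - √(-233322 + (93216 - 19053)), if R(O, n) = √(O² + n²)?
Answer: 1/368504 - I*√159159 ≈ 2.7137e-6 - 398.95*I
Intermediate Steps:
U = 1/368504 (U = 1/(√(0² + (-26)²)*326 + 360028) = 1/(√(0 + 676)*326 + 360028) = 1/(√676*326 + 360028) = 1/(26*326 + 360028) = 1/(8476 + 360028) = 1/368504 ≈ 2.7137e-6)
U - √(-233322 + (93216 - 19053)) = 1/368504 - √(-233322 + (93216 - 19053)) = 1/368504 - √(-233322 + 74163) = 1/368504 - √(-159159) = 1/368504 - I*√159159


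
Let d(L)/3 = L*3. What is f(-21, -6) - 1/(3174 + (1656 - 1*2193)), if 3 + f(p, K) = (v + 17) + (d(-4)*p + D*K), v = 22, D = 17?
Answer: 1819529/2637 ≈ 690.00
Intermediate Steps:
d(L) = 9*L (d(L) = 3*(L*3) = 3*(3*L) = 9*L)
f(p, K) = 36 - 36*p + 17*K (f(p, K) = -3 + ((22 + 17) + ((9*(-4))*p + 17*K)) = -3 + (39 + (-36*p + 17*K)) = -3 + (39 - 36*p + 17*K) = 36 - 36*p + 17*K)
f(-21, -6) - 1/(3174 + (1656 - 1*2193)) = (36 - 36*(-21) + 17*(-6)) - 1/(3174 + (1656 - 1*2193)) = (36 + 756 - 102) - 1/(3174 + (1656 - 2193)) = 690 - 1/(3174 - 537) = 690 - 1/2637 = 1819529/2637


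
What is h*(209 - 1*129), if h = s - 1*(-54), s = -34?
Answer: 1600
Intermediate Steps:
h = 20 (h = -34 - 1*(-54) = -34 + 54 = 20)
h*(209 - 1*129) = 20*(209 - 1*129) = 20*(209 - 129) = 20*80 = 1600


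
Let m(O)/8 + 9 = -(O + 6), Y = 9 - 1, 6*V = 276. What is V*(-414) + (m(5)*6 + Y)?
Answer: -19996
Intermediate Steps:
V = 46 (V = (⅙)*276 = 46)
Y = 8
m(O) = -120 - 8*O (m(O) = -72 + 8*(-(O + 6)) = -72 + 8*(-(6 + O)) = -72 + 8*(-6 - O) = -72 + (-48 - 8*O) = -120 - 8*O)
V*(-414) + (m(5)*6 + Y) = 46*(-414) + ((-120 - 8*5)*6 + 8) = -19044 + ((-120 - 40)*6 + 8) = -19044 + (-160*6 + 8) = -19044 + (-960 + 8) = -19044 - 952 = -19996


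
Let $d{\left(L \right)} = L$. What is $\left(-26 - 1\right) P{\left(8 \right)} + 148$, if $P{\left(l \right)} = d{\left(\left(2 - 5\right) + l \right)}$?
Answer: $13$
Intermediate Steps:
$P{\left(l \right)} = -3 + l$ ($P{\left(l \right)} = \left(2 - 5\right) + l = -3 + l$)
$\left(-26 - 1\right) P{\left(8 \right)} + 148 = \left(-26 - 1\right) \left(-3 + 8\right) + 148 = \left(-26 - 1\right) 5 + 148 = \left(-27\right) 5 + 148 = -135 + 148 = 13$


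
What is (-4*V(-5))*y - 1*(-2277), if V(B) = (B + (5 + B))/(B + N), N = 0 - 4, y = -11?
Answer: 20713/9 ≈ 2301.4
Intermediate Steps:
N = -4
V(B) = (5 + 2*B)/(-4 + B) (V(B) = (B + (5 + B))/(B - 4) = (5 + 2*B)/(-4 + B))
(-4*V(-5))*y - 1*(-2277) = -4*(5 + 2*(-5))/(-4 - 5)*(-11) - 1*(-2277) = -4*(5 - 10)/(-9)*(-11) + 2277 = -(-4)*(-5)/9*(-11) + 2277 = -4*5/9*(-11) + 2277 = -20/9*(-11) + 2277 = 220/9 + 2277 = 20713/9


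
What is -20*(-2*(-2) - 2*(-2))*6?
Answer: -960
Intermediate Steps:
-20*(-2*(-2) - 2*(-2))*6 = -20*(4 + 4)*6 = -20*8*6 = -160*6 = -960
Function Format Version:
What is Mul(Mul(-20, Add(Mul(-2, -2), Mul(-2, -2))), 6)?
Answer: -960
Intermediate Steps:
Mul(Mul(-20, Add(Mul(-2, -2), Mul(-2, -2))), 6) = Mul(Mul(-20, Add(4, 4)), 6) = Mul(Mul(-20, 8), 6) = Mul(-160, 6) = -960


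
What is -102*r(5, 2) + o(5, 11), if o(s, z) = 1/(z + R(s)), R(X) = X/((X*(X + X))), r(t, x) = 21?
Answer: -237752/111 ≈ -2141.9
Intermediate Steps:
R(X) = 1/(2*X) (R(X) = X/((X*(2*X))) = X/((2*X²)) = X*(1/(2*X²)) = 1/(2*X))
o(s, z) = 1/(z + 1/(2*s))
-102*r(5, 2) + o(5, 11) = -102*21 + 2*5/(1 + 2*5*11) = -2142 + 2*5/(1 + 110) = -2142 + 2*5/111 = -2142 + 2*5*(1/111) = -2142 + 10/111 = -237752/111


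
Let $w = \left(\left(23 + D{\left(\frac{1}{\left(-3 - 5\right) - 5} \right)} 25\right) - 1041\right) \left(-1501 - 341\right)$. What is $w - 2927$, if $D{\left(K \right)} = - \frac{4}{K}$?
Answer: $-522371$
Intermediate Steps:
$w = -519444$ ($w = \left(\left(23 + - \frac{4}{\frac{1}{\left(-3 - 5\right) - 5}} \cdot 25\right) - 1041\right) \left(-1501 - 341\right) = \left(\left(23 + - \frac{4}{\frac{1}{\left(-3 - 5\right) - 5}} \cdot 25\right) - 1041\right) \left(-1842\right) = \left(\left(23 + - \frac{4}{\frac{1}{-8 - 5}} \cdot 25\right) - 1041\right) \left(-1842\right) = \left(\left(23 + - \frac{4}{\frac{1}{-13}} \cdot 25\right) - 1041\right) \left(-1842\right) = \left(\left(23 + - \frac{4}{- \frac{1}{13}} \cdot 25\right) - 1041\right) \left(-1842\right) = \left(\left(23 + \left(-4\right) \left(-13\right) 25\right) - 1041\right) \left(-1842\right) = \left(\left(23 + 52 \cdot 25\right) - 1041\right) \left(-1842\right) = \left(\left(23 + 1300\right) - 1041\right) \left(-1842\right) = \left(1323 - 1041\right) \left(-1842\right) = 282 \left(-1842\right) = -519444$)
$w - 2927 = -519444 - 2927 = -522371$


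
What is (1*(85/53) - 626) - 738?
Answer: -72207/53 ≈ -1362.4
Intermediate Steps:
(1*(85/53) - 626) - 738 = (85/53 - 626) - 738 = -33093/53 - 738 = -72207/53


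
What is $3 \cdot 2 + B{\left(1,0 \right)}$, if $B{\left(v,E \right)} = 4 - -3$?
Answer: $13$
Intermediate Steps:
$B{\left(v,E \right)} = 7$ ($B{\left(v,E \right)} = 4 + 3 = 7$)
$3 \cdot 2 + B{\left(1,0 \right)} = 3 \cdot 2 + 7 = 6 + 7 = 13$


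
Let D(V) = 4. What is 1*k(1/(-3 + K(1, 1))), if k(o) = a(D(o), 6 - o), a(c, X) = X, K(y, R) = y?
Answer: 13/2 ≈ 6.5000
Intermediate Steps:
k(o) = 6 - o
1*k(1/(-3 + K(1, 1))) = 1*(6 - 1/(-3 + 1)) = 1*(6 - 1/(-2)) = 1*(6 - 1*(-½)) = 1*(6 + ½) = 1*(13/2) = 13/2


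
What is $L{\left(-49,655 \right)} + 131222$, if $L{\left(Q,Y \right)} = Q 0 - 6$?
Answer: $131216$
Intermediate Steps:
$L{\left(Q,Y \right)} = -6$ ($L{\left(Q,Y \right)} = 0 - 6 = -6$)
$L{\left(-49,655 \right)} + 131222 = -6 + 131222 = 131216$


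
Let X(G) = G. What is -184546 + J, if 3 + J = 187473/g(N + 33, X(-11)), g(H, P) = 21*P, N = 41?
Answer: -1297524/7 ≈ -1.8536e+5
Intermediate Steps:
J = -5702/7 (J = -3 + 187473/((21*(-11))) = -3 + 187473/(-231) = -3 + 187473*(-1/231) = -3 - 5681/7 = -5702/7 ≈ -814.57)
-184546 + J = -184546 - 5702/7 = -1297524/7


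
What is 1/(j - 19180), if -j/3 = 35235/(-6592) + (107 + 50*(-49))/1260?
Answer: -230720/4420222837 ≈ -5.2196e-5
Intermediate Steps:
j = 4986763/230720 (j = -3*(35235/(-6592) + (107 + 50*(-49))/1260) = -3*(35235*(-1/6592) + (107 - 2450)*(1/1260)) = -3*(-35235/6592 - 2343*1/1260) = -3*(-35235/6592 - 781/420) = -3*(-4986763/692160) = 4986763/230720 ≈ 21.614)
1/(j - 19180) = 1/(4986763/230720 - 19180) = 1/(-4420222837/230720) = -230720/4420222837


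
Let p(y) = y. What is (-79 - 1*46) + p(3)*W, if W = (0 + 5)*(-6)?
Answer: -215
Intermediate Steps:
W = -30 (W = 5*(-6) = -30)
(-79 - 1*46) + p(3)*W = (-79 - 1*46) + 3*(-30) = (-79 - 46) - 90 = -125 - 90 = -215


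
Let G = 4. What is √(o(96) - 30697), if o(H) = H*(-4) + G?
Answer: 3*I*√3453 ≈ 176.29*I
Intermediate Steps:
o(H) = 4 - 4*H (o(H) = H*(-4) + 4 = -4*H + 4 = 4 - 4*H)
√(o(96) - 30697) = √((4 - 4*96) - 30697) = √((4 - 384) - 30697) = √(-380 - 30697) = √(-31077) = 3*I*√3453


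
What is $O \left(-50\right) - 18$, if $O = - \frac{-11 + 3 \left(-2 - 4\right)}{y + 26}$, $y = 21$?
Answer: $- \frac{2296}{47} \approx -48.851$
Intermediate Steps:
$O = \frac{29}{47}$ ($O = - \frac{-11 + 3 \left(-2 - 4\right)}{21 + 26} = - \frac{-11 + 3 \left(-6\right)}{47} = - \frac{-11 - 18}{47} = - \frac{-29}{47} = \left(-1\right) \left(- \frac{29}{47}\right) = \frac{29}{47} \approx 0.61702$)
$O \left(-50\right) - 18 = \frac{29}{47} \left(-50\right) - 18 = - \frac{1450}{47} - 18 = - \frac{2296}{47}$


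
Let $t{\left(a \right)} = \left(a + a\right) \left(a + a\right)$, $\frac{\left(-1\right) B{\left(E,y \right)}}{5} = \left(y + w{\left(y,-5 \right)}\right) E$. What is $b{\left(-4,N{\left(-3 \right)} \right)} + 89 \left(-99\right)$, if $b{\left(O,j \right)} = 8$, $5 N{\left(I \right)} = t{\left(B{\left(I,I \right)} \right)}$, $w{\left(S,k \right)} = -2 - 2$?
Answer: $-8803$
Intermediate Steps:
$w{\left(S,k \right)} = -4$ ($w{\left(S,k \right)} = -2 - 2 = -4$)
$B{\left(E,y \right)} = - 5 E \left(-4 + y\right)$ ($B{\left(E,y \right)} = - 5 \left(y - 4\right) E = - 5 \left(-4 + y\right) E = - 5 E \left(-4 + y\right)$)
$t{\left(a \right)} = 4 a^{2}$ ($t{\left(a \right)} = 2 a 2 a = 4 a^{2}$)
$N{\left(I \right)} = 20 I^{2} \left(4 - I\right)^{2}$ ($N{\left(I \right)} = \frac{4 \left(5 I \left(4 - I\right)\right)^{2}}{5} = \frac{4 \cdot 25 I^{2} \left(4 - I\right)^{2}}{5} = \frac{100 I^{2} \left(4 - I\right)^{2}}{5} = 20 I^{2} \left(4 - I\right)^{2}$)
$b{\left(-4,N{\left(-3 \right)} \right)} + 89 \left(-99\right) = 8 + 89 \left(-99\right) = 8 - 8811 = -8803$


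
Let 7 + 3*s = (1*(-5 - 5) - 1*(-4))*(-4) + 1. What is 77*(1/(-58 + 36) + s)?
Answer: 917/2 ≈ 458.50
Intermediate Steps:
s = 6 (s = -7/3 + ((1*(-5 - 5) - 1*(-4))*(-4) + 1)/3 = -7/3 + ((1*(-10) + 4)*(-4) + 1)/3 = -7/3 + ((-10 + 4)*(-4) + 1)/3 = -7/3 + (-6*(-4) + 1)/3 = -7/3 + (24 + 1)/3 = -7/3 + (⅓)*25 = -7/3 + 25/3 = 6)
77*(1/(-58 + 36) + s) = 77*(1/(-58 + 36) + 6) = 77*(1/(-22) + 6) = 77*(-1/22 + 6) = 77*(131/22) = 917/2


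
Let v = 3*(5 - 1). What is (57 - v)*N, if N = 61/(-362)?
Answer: -2745/362 ≈ -7.5829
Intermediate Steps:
v = 12 (v = 3*4 = 12)
N = -61/362 (N = 61*(-1/362) = -61/362 ≈ -0.16851)
(57 - v)*N = (57 - 1*12)*(-61/362) = (57 - 12)*(-61/362) = 45*(-61/362) = -2745/362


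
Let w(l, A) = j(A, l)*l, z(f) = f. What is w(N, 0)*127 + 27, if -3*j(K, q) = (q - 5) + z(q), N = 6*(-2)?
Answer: -14705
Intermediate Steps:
N = -12
j(K, q) = 5/3 - 2*q/3 (j(K, q) = -((q - 5) + q)/3 = -((-5 + q) + q)/3 = -(-5 + 2*q)/3 = 5/3 - 2*q/3)
w(l, A) = l*(5/3 - 2*l/3) (w(l, A) = (5/3 - 2*l/3)*l = l*(5/3 - 2*l/3))
w(N, 0)*127 + 27 = ((1/3)*(-12)*(5 - 2*(-12)))*127 + 27 = ((1/3)*(-12)*(5 + 24))*127 + 27 = ((1/3)*(-12)*29)*127 + 27 = -116*127 + 27 = -14732 + 27 = -14705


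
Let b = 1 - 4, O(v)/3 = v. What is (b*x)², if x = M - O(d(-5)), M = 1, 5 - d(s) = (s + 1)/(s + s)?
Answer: 36864/25 ≈ 1474.6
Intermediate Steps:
d(s) = 5 - (1 + s)/(2*s) (d(s) = 5 - (s + 1)/(s + s) = 5 - (1 + s)/(2*s))
O(v) = 3*v
b = -3
x = -64/5 (x = 1 - 3*(½)*(-1 + 9*(-5))/(-5) = 1 - 3*(½)*(-⅕)*(-1 - 45) = 1 - 3*(½)*(-⅕)*(-46) = 1 - 3*23/5 = 1 - 1*69/5 = 1 - 69/5 = -64/5 ≈ -12.800)
(b*x)² = (-3*(-64/5))² = (192/5)² = 36864/25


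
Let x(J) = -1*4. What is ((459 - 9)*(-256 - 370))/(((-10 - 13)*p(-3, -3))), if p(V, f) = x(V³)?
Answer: -70425/23 ≈ -3062.0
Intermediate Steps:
x(J) = -4
p(V, f) = -4
((459 - 9)*(-256 - 370))/(((-10 - 13)*p(-3, -3))) = ((459 - 9)*(-256 - 370))/(((-10 - 13)*(-4))) = (450*(-626))/((-23*(-4))) = -281700/92 = -281700*1/92 = -70425/23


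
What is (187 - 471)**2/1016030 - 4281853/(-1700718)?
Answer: 2243832107299/863990254770 ≈ 2.5971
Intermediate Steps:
(187 - 471)**2/1016030 - 4281853/(-1700718) = (-284)**2*(1/1016030) - 4281853*(-1/1700718) = 80656*(1/1016030) + 4281853/1700718 = 40328/508015 + 4281853/1700718 = 2243832107299/863990254770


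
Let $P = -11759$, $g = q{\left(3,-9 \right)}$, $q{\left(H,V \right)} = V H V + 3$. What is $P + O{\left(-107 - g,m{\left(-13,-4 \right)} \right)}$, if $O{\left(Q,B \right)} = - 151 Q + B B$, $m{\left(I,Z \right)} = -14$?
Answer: $41740$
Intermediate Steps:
$q{\left(H,V \right)} = 3 + H V^{2}$ ($q{\left(H,V \right)} = H V V + 3 = H V^{2} + 3 = 3 + H V^{2}$)
$g = 246$ ($g = 3 + 3 \left(-9\right)^{2} = 3 + 3 \cdot 81 = 3 + 243 = 246$)
$O{\left(Q,B \right)} = B^{2} - 151 Q$ ($O{\left(Q,B \right)} = - 151 Q + B^{2} = B^{2} - 151 Q$)
$P + O{\left(-107 - g,m{\left(-13,-4 \right)} \right)} = -11759 - \left(-196 + 151 \left(-107 - 246\right)\right) = -11759 + \left(196 - -53303\right) = -11759 + \left(196 + 53303\right) = -11759 + 53499 = 41740$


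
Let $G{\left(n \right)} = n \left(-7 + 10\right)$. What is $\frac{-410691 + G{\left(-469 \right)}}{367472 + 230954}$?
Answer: $- \frac{206049}{299213} \approx -0.68864$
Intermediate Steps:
$G{\left(n \right)} = 3 n$ ($G{\left(n \right)} = n 3 = 3 n$)
$\frac{-410691 + G{\left(-469 \right)}}{367472 + 230954} = \frac{-410691 + 3 \left(-469\right)}{367472 + 230954} = \frac{-410691 - 1407}{598426} = \left(-412098\right) \frac{1}{598426} = - \frac{206049}{299213}$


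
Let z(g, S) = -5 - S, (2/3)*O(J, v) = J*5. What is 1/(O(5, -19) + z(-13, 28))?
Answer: 2/9 ≈ 0.22222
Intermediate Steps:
O(J, v) = 15*J/2 (O(J, v) = 3*(J*5)/2 = 3*(5*J)/2 = 15*J/2)
1/(O(5, -19) + z(-13, 28)) = 1/((15/2)*5 + (-5 - 1*28)) = 1/(75/2 + (-5 - 28)) = 1/(75/2 - 33) = 1/(9/2) = 2/9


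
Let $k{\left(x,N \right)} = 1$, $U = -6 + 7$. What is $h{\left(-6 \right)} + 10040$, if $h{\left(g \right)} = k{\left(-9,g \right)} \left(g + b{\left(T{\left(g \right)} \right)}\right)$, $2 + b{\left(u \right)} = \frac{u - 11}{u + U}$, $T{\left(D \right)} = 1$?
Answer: $10027$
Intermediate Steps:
$U = 1$
$b{\left(u \right)} = -2 + \frac{-11 + u}{1 + u}$ ($b{\left(u \right)} = -2 + \frac{u - 11}{u + 1} = -2 + \frac{-11 + u}{1 + u}$)
$h{\left(g \right)} = -7 + g$ ($h{\left(g \right)} = 1 \left(g + \frac{-13 - 1}{1 + 1}\right) = 1 \left(g + \frac{-13 - 1}{2}\right) = 1 \left(g + \frac{1}{2} \left(-14\right)\right) = 1 \left(g - 7\right) = 1 \left(-7 + g\right) = -7 + g$)
$h{\left(-6 \right)} + 10040 = \left(-7 - 6\right) + 10040 = -13 + 10040 = 10027$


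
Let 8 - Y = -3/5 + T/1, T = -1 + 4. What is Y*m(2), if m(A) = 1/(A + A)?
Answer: 7/5 ≈ 1.4000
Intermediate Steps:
T = 3
m(A) = 1/(2*A)
Y = 28/5 (Y = 8 - (-3/5 + 3/1) = 8 - (-3*1/5 + 3*1) = 8 - (-3/5 + 3) = 8 - 1*12/5 = 8 - 12/5 = 28/5 ≈ 5.6000)
Y*m(2) = 28*((1/2)/2)/5 = 28*((1/2)*(1/2))/5 = (28/5)*(1/4) = 7/5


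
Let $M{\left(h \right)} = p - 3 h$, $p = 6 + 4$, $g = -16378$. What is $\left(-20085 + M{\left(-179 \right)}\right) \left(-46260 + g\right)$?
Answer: $1223821244$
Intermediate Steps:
$p = 10$
$M{\left(h \right)} = 10 - 3 h$
$\left(-20085 + M{\left(-179 \right)}\right) \left(-46260 + g\right) = \left(-20085 + \left(10 - -537\right)\right) \left(-46260 - 16378\right) = \left(-20085 + \left(10 + 537\right)\right) \left(-62638\right) = \left(-20085 + 547\right) \left(-62638\right) = \left(-19538\right) \left(-62638\right) = 1223821244$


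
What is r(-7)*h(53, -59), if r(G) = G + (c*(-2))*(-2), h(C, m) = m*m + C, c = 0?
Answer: -24738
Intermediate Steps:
h(C, m) = C + m**2 (h(C, m) = m**2 + C = C + m**2)
r(G) = G (r(G) = G + (0*(-2))*(-2) = G + 0*(-2) = G + 0 = G)
r(-7)*h(53, -59) = -7*(53 + (-59)**2) = -7*(53 + 3481) = -7*3534 = -24738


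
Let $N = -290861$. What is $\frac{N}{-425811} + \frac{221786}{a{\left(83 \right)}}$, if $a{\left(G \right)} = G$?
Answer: $\frac{94463059909}{35342313} \approx 2672.8$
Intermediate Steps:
$\frac{N}{-425811} + \frac{221786}{a{\left(83 \right)}} = - \frac{290861}{-425811} + \frac{221786}{83} = \left(-290861\right) \left(- \frac{1}{425811}\right) + 221786 \cdot \frac{1}{83} = \frac{290861}{425811} + \frac{221786}{83} = \frac{94463059909}{35342313}$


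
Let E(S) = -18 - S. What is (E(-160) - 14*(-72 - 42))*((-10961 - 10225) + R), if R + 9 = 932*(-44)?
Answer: -108108814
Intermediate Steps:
R = -41017 (R = -9 + 932*(-44) = -9 - 41008 = -41017)
(E(-160) - 14*(-72 - 42))*((-10961 - 10225) + R) = ((-18 - 1*(-160)) - 14*(-72 - 42))*((-10961 - 10225) - 41017) = ((-18 + 160) - 14*(-114))*(-21186 - 41017) = (142 + 1596)*(-62203) = 1738*(-62203) = -108108814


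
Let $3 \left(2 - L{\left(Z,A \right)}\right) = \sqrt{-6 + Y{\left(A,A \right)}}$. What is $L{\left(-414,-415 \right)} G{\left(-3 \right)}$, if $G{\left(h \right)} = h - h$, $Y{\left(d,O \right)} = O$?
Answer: $0$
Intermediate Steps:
$G{\left(h \right)} = 0$
$L{\left(Z,A \right)} = 2 - \frac{\sqrt{-6 + A}}{3}$
$L{\left(-414,-415 \right)} G{\left(-3 \right)} = \left(2 - \frac{\sqrt{-6 - 415}}{3}\right) 0 = \left(2 - \frac{\sqrt{-421}}{3}\right) 0 = \left(2 - \frac{i \sqrt{421}}{3}\right) 0 = 0$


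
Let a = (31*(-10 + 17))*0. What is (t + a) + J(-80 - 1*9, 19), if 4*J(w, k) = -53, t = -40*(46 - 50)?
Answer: 587/4 ≈ 146.75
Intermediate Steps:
a = 0 (a = (31*7)*0 = 217*0 = 0)
t = 160 (t = -40*(-4) = 160)
J(w, k) = -53/4 (J(w, k) = (1/4)*(-53) = -53/4)
(t + a) + J(-80 - 1*9, 19) = (160 + 0) - 53/4 = 160 - 53/4 = 587/4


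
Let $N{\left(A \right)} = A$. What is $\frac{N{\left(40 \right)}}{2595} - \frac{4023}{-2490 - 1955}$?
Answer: $\frac{2123497}{2306955} \approx 0.92048$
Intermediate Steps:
$\frac{N{\left(40 \right)}}{2595} - \frac{4023}{-2490 - 1955} = \frac{40}{2595} - \frac{4023}{-2490 - 1955} = 40 \cdot \frac{1}{2595} - \frac{4023}{-2490 - 1955} = \frac{8}{519} - \frac{4023}{-4445} = \frac{8}{519} - - \frac{4023}{4445} = \frac{8}{519} + \frac{4023}{4445} = \frac{2123497}{2306955}$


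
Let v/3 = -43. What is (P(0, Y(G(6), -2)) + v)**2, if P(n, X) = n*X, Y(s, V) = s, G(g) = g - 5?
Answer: 16641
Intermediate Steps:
v = -129 (v = 3*(-43) = -129)
G(g) = -5 + g
P(n, X) = X*n
(P(0, Y(G(6), -2)) + v)**2 = ((-5 + 6)*0 - 129)**2 = (1*0 - 129)**2 = (0 - 129)**2 = (-129)**2 = 16641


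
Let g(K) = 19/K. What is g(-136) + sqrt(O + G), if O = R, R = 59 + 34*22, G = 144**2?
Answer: -19/136 + sqrt(21543) ≈ 146.64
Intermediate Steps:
G = 20736
R = 807 (R = 59 + 748 = 807)
O = 807
g(-136) + sqrt(O + G) = 19/(-136) + sqrt(807 + 20736) = 19*(-1/136) + sqrt(21543) = -19/136 + sqrt(21543)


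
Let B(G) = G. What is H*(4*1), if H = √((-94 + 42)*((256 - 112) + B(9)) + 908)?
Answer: 8*I*√1762 ≈ 335.81*I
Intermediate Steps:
H = 2*I*√1762 (H = √((-94 + 42)*((256 - 112) + 9) + 908) = √(-52*(144 + 9) + 908) = √(-52*153 + 908) = √(-7956 + 908) = √(-7048) = 2*I*√1762 ≈ 83.952*I)
H*(4*1) = (2*I*√1762)*(4*1) = (2*I*√1762)*4 = 8*I*√1762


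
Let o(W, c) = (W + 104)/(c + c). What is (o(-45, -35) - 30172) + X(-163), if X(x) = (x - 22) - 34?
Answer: -2127429/70 ≈ -30392.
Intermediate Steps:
o(W, c) = (104 + W)/(2*c) (o(W, c) = (104 + W)/((2*c)) = (104 + W)*(1/(2*c)) = (104 + W)/(2*c))
X(x) = -56 + x (X(x) = (-22 + x) - 34 = -56 + x)
(o(-45, -35) - 30172) + X(-163) = ((½)*(104 - 45)/(-35) - 30172) + (-56 - 163) = ((½)*(-1/35)*59 - 30172) - 219 = (-59/70 - 30172) - 219 = -2112099/70 - 219 = -2127429/70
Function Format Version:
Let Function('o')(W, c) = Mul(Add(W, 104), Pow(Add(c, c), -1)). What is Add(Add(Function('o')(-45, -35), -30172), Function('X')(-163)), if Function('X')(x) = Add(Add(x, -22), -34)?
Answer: Rational(-2127429, 70) ≈ -30392.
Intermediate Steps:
Function('o')(W, c) = Mul(Rational(1, 2), Pow(c, -1), Add(104, W)) (Function('o')(W, c) = Mul(Add(104, W), Pow(Mul(2, c), -1)) = Mul(Add(104, W), Mul(Rational(1, 2), Pow(c, -1))) = Mul(Rational(1, 2), Pow(c, -1), Add(104, W)))
Function('X')(x) = Add(-56, x) (Function('X')(x) = Add(Add(-22, x), -34) = Add(-56, x))
Add(Add(Function('o')(-45, -35), -30172), Function('X')(-163)) = Add(Add(Mul(Rational(1, 2), Pow(-35, -1), Add(104, -45)), -30172), Add(-56, -163)) = Add(Add(Mul(Rational(1, 2), Rational(-1, 35), 59), -30172), -219) = Add(Add(Rational(-59, 70), -30172), -219) = Add(Rational(-2112099, 70), -219) = Rational(-2127429, 70)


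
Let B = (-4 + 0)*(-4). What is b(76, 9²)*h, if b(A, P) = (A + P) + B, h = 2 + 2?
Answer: 692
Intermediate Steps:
h = 4
B = 16 (B = -4*(-4) = 16)
b(A, P) = 16 + A + P (b(A, P) = (A + P) + 16 = 16 + A + P)
b(76, 9²)*h = (16 + 76 + 9²)*4 = (16 + 76 + 81)*4 = 173*4 = 692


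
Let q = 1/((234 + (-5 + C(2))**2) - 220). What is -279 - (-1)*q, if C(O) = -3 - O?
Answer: -31805/114 ≈ -278.99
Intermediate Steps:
q = 1/114 (q = 1/((234 + (-5 + (-3 - 1*2))**2) - 220) = 1/((234 + (-5 + (-3 - 2))**2) - 220) = 1/((234 + (-5 - 5)**2) - 220) = 1/((234 + (-10)**2) - 220) = 1/((234 + 100) - 220) = 1/(334 - 220) = 1/114 ≈ 0.0087719)
-279 - (-1)*q = -279 - (-1)/114 = -279 - 1*(-1/114) = -279 + 1/114 = -31805/114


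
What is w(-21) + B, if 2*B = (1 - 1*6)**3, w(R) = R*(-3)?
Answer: 1/2 ≈ 0.50000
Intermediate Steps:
w(R) = -3*R
B = -125/2 (B = (1 - 1*6)**3/2 = (1 - 6)**3/2 = (1/2)*(-5)**3 = (1/2)*(-125) = -125/2 ≈ -62.500)
w(-21) + B = -3*(-21) - 125/2 = 63 - 125/2 = 1/2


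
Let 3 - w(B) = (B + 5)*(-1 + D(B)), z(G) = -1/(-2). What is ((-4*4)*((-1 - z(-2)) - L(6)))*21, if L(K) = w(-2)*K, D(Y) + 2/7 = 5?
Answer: -15912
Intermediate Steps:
z(G) = 1/2 (z(G) = -1*(-1/2) = 1/2)
D(Y) = 33/7 (D(Y) = -2/7 + 5 = 33/7)
w(B) = -109/7 - 26*B/7 (w(B) = 3 - (B + 5)*(-1 + 33/7) = 3 - (5 + B)*26/7 = 3 - (130/7 + 26*B/7) = 3 + (-130/7 - 26*B/7) = -109/7 - 26*B/7)
L(K) = -57*K/7 (L(K) = (-109/7 - 26/7*(-2))*K = (-109/7 + 52/7)*K = -57*K/7)
((-4*4)*((-1 - z(-2)) - L(6)))*21 = ((-4*4)*((-1 - 1*1/2) - (-57)*6/7))*21 = -16*((-1 - 1/2) - 1*(-342/7))*21 = -16*(-3/2 + 342/7)*21 = -16*663/14*21 = -5304/7*21 = -15912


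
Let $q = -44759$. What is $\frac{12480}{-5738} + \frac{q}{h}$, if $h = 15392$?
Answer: $- \frac{17266127}{3396896} \approx -5.0829$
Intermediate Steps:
$\frac{12480}{-5738} + \frac{q}{h} = \frac{12480}{-5738} - \frac{44759}{15392} = 12480 \left(- \frac{1}{5738}\right) - \frac{3443}{1184} = - \frac{6240}{2869} - \frac{3443}{1184} = - \frac{17266127}{3396896}$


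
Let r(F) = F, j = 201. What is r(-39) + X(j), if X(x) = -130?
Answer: -169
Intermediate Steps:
r(-39) + X(j) = -39 - 130 = -169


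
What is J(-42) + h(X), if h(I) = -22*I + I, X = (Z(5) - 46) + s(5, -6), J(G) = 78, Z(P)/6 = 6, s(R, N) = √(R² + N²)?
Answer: 288 - 21*√61 ≈ 123.98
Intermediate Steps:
s(R, N) = √(N² + R²)
Z(P) = 36 (Z(P) = 6*6 = 36)
X = -10 + √61 (X = (36 - 46) + √((-6)² + 5²) = -10 + √(36 + 25) = -10 + √61 ≈ -2.1898)
h(I) = -21*I
J(-42) + h(X) = 78 - 21*(-10 + √61) = 78 + (210 - 21*√61) = 288 - 21*√61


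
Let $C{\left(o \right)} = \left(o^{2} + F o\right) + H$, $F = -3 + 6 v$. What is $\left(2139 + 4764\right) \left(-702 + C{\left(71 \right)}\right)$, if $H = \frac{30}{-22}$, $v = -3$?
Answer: $\frac{216153639}{11} \approx 1.965 \cdot 10^{7}$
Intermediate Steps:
$H = - \frac{15}{11}$ ($H = 30 \left(- \frac{1}{22}\right) = - \frac{15}{11} \approx -1.3636$)
$F = -21$ ($F = -3 + 6 \left(-3\right) = -3 - 18 = -21$)
$C{\left(o \right)} = - \frac{15}{11} + o^{2} - 21 o$ ($C{\left(o \right)} = \left(o^{2} - 21 o\right) - \frac{15}{11} = - \frac{15}{11} + o^{2} - 21 o$)
$\left(2139 + 4764\right) \left(-702 + C{\left(71 \right)}\right) = \left(2139 + 4764\right) \left(-702 - \left(\frac{16416}{11} - 5041\right)\right) = 6903 \left(-702 - - \frac{39035}{11}\right) = 6903 \left(-702 + \frac{39035}{11}\right) = 6903 \cdot \frac{31313}{11} = \frac{216153639}{11}$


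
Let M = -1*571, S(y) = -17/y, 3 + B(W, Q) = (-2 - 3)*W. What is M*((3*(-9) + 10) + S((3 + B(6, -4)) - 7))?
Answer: 349452/37 ≈ 9444.7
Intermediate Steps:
B(W, Q) = -3 - 5*W (B(W, Q) = -3 + (-2 - 3)*W = -3 - 5*W)
M = -571
M*((3*(-9) + 10) + S((3 + B(6, -4)) - 7)) = -571*((3*(-9) + 10) - 17/((3 + (-3 - 5*6)) - 7)) = -571*((-27 + 10) - 17/((3 + (-3 - 30)) - 7)) = -571*(-17 - 17/((3 - 33) - 7)) = -571*(-17 - 17/(-30 - 7)) = -571*(-17 - 17/(-37)) = -571*(-17 - 17*(-1/37)) = -571*(-17 + 17/37) = -571*(-612/37) = 349452/37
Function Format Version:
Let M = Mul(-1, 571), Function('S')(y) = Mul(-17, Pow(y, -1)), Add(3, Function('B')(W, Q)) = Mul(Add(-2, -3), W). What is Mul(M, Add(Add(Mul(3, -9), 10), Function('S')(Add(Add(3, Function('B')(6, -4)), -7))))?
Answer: Rational(349452, 37) ≈ 9444.7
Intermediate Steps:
Function('B')(W, Q) = Add(-3, Mul(-5, W)) (Function('B')(W, Q) = Add(-3, Mul(Add(-2, -3), W)) = Add(-3, Mul(-5, W)))
M = -571
Mul(M, Add(Add(Mul(3, -9), 10), Function('S')(Add(Add(3, Function('B')(6, -4)), -7)))) = Mul(-571, Add(Add(Mul(3, -9), 10), Mul(-17, Pow(Add(Add(3, Add(-3, Mul(-5, 6))), -7), -1)))) = Mul(-571, Add(Add(-27, 10), Mul(-17, Pow(Add(Add(3, Add(-3, -30)), -7), -1)))) = Mul(-571, Add(-17, Mul(-17, Pow(Add(Add(3, -33), -7), -1)))) = Mul(-571, Add(-17, Mul(-17, Pow(Add(-30, -7), -1)))) = Mul(-571, Add(-17, Mul(-17, Pow(-37, -1)))) = Mul(-571, Add(-17, Mul(-17, Rational(-1, 37)))) = Mul(-571, Add(-17, Rational(17, 37))) = Mul(-571, Rational(-612, 37)) = Rational(349452, 37)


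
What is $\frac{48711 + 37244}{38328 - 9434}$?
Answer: $\frac{85955}{28894} \approx 2.9748$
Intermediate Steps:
$\frac{48711 + 37244}{38328 - 9434} = \frac{85955}{28894}$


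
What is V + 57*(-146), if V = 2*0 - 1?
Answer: -8323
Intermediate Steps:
V = -1 (V = 0 - 1 = -1)
V + 57*(-146) = -1 + 57*(-146) = -1 - 8322 = -8323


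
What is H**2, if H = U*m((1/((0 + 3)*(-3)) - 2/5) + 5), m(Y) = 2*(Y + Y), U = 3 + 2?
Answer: 652864/81 ≈ 8060.0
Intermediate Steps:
U = 5
m(Y) = 4*Y (m(Y) = 2*(2*Y) = 4*Y)
H = 808/9 (H = 5*(4*((1/((0 + 3)*(-3)) - 2/5) + 5)) = 5*(4*((-1/3/3 - 2*1/5) + 5)) = 5*(4*(((1/3)*(-1/3) - 2/5) + 5)) = 5*(4*((-1/9 - 2/5) + 5)) = 5*(4*(-23/45 + 5)) = 5*(4*(202/45)) = 5*(808/45) = 808/9 ≈ 89.778)
H**2 = (808/9)**2 = 652864/81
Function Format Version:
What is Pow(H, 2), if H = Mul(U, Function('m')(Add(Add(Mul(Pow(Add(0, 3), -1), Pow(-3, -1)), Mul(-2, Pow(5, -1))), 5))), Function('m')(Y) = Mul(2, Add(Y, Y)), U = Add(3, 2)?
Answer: Rational(652864, 81) ≈ 8060.0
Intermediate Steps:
U = 5
Function('m')(Y) = Mul(4, Y) (Function('m')(Y) = Mul(2, Mul(2, Y)) = Mul(4, Y))
H = Rational(808, 9) (H = Mul(5, Mul(4, Add(Add(Mul(Pow(Add(0, 3), -1), Pow(-3, -1)), Mul(-2, Pow(5, -1))), 5))) = Mul(5, Mul(4, Add(Add(Mul(Pow(3, -1), Rational(-1, 3)), Mul(-2, Rational(1, 5))), 5))) = Mul(5, Mul(4, Add(Add(Mul(Rational(1, 3), Rational(-1, 3)), Rational(-2, 5)), 5))) = Mul(5, Mul(4, Add(Add(Rational(-1, 9), Rational(-2, 5)), 5))) = Mul(5, Mul(4, Add(Rational(-23, 45), 5))) = Mul(5, Mul(4, Rational(202, 45))) = Mul(5, Rational(808, 45)) = Rational(808, 9) ≈ 89.778)
Pow(H, 2) = Pow(Rational(808, 9), 2) = Rational(652864, 81)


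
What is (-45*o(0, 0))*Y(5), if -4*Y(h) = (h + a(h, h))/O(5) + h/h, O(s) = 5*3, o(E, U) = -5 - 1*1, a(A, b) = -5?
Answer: -135/2 ≈ -67.500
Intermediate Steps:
o(E, U) = -6 (o(E, U) = -5 - 1 = -6)
O(s) = 15
Y(h) = -⅙ - h/60 (Y(h) = -((h - 5)/15 + h/h)/4 = -((-5 + h)*(1/15) + 1)/4 = -((-⅓ + h/15) + 1)/4 = -(⅔ + h/15)/4 = -⅙ - h/60)
(-45*o(0, 0))*Y(5) = (-45*(-6))*(-⅙ - 1/60*5) = 270*(-⅙ - 1/12) = 270*(-¼) = -135/2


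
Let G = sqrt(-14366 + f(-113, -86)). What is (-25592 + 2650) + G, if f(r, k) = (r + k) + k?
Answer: -22942 + 7*I*sqrt(299) ≈ -22942.0 + 121.04*I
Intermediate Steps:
f(r, k) = r + 2*k (f(r, k) = (k + r) + k = r + 2*k)
G = 7*I*sqrt(299) (G = sqrt(-14366 + (-113 + 2*(-86))) = sqrt(-14366 + (-113 - 172)) = sqrt(-14366 - 285) = sqrt(-14651) = 7*I*sqrt(299) ≈ 121.04*I)
(-25592 + 2650) + G = (-25592 + 2650) + 7*I*sqrt(299) = -22942 + 7*I*sqrt(299)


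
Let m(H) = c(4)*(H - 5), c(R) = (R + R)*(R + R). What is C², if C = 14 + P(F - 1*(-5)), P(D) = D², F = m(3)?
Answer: 229310449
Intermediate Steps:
c(R) = 4*R² (c(R) = (2*R)*(2*R) = 4*R²)
m(H) = -320 + 64*H (m(H) = (4*4²)*(H - 5) = (4*16)*(-5 + H) = 64*(-5 + H) = -320 + 64*H)
F = -128 (F = -320 + 64*3 = -320 + 192 = -128)
C = 15143 (C = 14 + (-128 - 1*(-5))² = 14 + (-128 + 5)² = 14 + (-123)² = 14 + 15129 = 15143)
C² = 15143² = 229310449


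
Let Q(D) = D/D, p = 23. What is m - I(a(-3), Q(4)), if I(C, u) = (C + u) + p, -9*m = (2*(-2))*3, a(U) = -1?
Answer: -65/3 ≈ -21.667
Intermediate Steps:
Q(D) = 1
m = 4/3 (m = -2*(-2)*3/9 = -(-4)*3/9 = -⅑*(-12) = 4/3 ≈ 1.3333)
I(C, u) = 23 + C + u (I(C, u) = (C + u) + 23 = 23 + C + u)
m - I(a(-3), Q(4)) = 4/3 - (23 - 1 + 1) = 4/3 - 1*23 = 4/3 - 23 = -65/3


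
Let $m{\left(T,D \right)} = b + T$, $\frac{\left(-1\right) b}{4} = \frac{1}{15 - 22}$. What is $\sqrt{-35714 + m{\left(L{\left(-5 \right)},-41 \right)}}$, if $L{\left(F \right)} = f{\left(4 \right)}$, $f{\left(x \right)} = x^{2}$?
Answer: $\frac{i \sqrt{1749174}}{7} \approx 188.94 i$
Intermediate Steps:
$L{\left(F \right)} = 16$ ($L{\left(F \right)} = 4^{2} = 16$)
$b = \frac{4}{7}$ ($b = - \frac{4}{15 - 22} = - \frac{4}{-7} = \left(-4\right) \left(- \frac{1}{7}\right) = \frac{4}{7} \approx 0.57143$)
$m{\left(T,D \right)} = \frac{4}{7} + T$
$\sqrt{-35714 + m{\left(L{\left(-5 \right)},-41 \right)}} = \sqrt{-35714 + \left(\frac{4}{7} + 16\right)} = \sqrt{-35714 + \frac{116}{7}} = \sqrt{- \frac{249882}{7}} = \frac{i \sqrt{1749174}}{7}$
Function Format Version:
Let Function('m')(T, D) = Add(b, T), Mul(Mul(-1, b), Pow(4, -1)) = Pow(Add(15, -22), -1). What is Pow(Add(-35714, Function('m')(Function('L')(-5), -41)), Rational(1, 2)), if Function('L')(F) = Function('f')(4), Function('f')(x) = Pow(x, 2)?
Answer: Mul(Rational(1, 7), I, Pow(1749174, Rational(1, 2))) ≈ Mul(188.94, I)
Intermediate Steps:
Function('L')(F) = 16 (Function('L')(F) = Pow(4, 2) = 16)
b = Rational(4, 7) (b = Mul(-4, Pow(Add(15, -22), -1)) = Mul(-4, Pow(-7, -1)) = Mul(-4, Rational(-1, 7)) = Rational(4, 7) ≈ 0.57143)
Function('m')(T, D) = Add(Rational(4, 7), T)
Pow(Add(-35714, Function('m')(Function('L')(-5), -41)), Rational(1, 2)) = Pow(Add(-35714, Add(Rational(4, 7), 16)), Rational(1, 2)) = Pow(Add(-35714, Rational(116, 7)), Rational(1, 2)) = Pow(Rational(-249882, 7), Rational(1, 2)) = Mul(Rational(1, 7), I, Pow(1749174, Rational(1, 2)))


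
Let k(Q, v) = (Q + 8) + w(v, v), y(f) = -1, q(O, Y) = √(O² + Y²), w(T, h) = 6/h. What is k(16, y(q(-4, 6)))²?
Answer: 324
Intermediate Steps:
k(Q, v) = 8 + Q + 6/v (k(Q, v) = (Q + 8) + 6/v = (8 + Q) + 6/v = 8 + Q + 6/v)
k(16, y(q(-4, 6)))² = (8 + 16 + 6/(-1))² = (8 + 16 + 6*(-1))² = (8 + 16 - 6)² = 18² = 324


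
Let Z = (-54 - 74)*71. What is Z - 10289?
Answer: -19377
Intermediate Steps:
Z = -9088 (Z = -128*71 = -9088)
Z - 10289 = -9088 - 10289 = -19377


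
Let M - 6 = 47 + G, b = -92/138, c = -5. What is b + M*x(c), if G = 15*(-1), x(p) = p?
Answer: -572/3 ≈ -190.67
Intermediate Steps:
b = -⅔ (b = -92*1/138 = -⅔ ≈ -0.66667)
G = -15
M = 38 (M = 6 + (47 - 15) = 6 + 32 = 38)
b + M*x(c) = -⅔ + 38*(-5) = -⅔ - 190 = -572/3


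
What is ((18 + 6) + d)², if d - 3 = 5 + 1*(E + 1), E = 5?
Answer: 1444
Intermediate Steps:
d = 14 (d = 3 + (5 + 1*(5 + 1)) = 3 + (5 + 1*6) = 3 + (5 + 6) = 3 + 11 = 14)
((18 + 6) + d)² = ((18 + 6) + 14)² = (24 + 14)² = 38² = 1444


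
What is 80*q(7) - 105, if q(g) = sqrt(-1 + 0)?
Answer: -105 + 80*I ≈ -105.0 + 80.0*I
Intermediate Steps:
q(g) = I (q(g) = sqrt(-1) = I)
80*q(7) - 105 = 80*I - 105 = -105 + 80*I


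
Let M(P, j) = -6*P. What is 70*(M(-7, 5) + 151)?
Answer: 13510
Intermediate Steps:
70*(M(-7, 5) + 151) = 70*(-6*(-7) + 151) = 70*(42 + 151) = 70*193 = 13510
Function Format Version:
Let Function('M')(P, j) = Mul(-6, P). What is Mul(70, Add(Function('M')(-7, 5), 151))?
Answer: 13510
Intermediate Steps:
Mul(70, Add(Function('M')(-7, 5), 151)) = Mul(70, Add(Mul(-6, -7), 151)) = Mul(70, Add(42, 151)) = Mul(70, 193) = 13510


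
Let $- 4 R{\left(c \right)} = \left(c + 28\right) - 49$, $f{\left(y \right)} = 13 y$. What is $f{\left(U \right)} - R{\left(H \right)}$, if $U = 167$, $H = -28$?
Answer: $\frac{8635}{4} \approx 2158.8$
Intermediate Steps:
$R{\left(c \right)} = \frac{21}{4} - \frac{c}{4}$ ($R{\left(c \right)} = - \frac{\left(c + 28\right) - 49}{4} = - \frac{\left(28 + c\right) - 49}{4} = - \frac{-21 + c}{4} = \frac{21}{4} - \frac{c}{4}$)
$f{\left(U \right)} - R{\left(H \right)} = 13 \cdot 167 - \left(\frac{21}{4} - -7\right) = 2171 - \left(\frac{21}{4} + 7\right) = 2171 - \frac{49}{4} = \frac{8635}{4}$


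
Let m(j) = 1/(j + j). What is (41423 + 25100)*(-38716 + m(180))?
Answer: -927181541957/360 ≈ -2.5755e+9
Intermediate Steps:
m(j) = 1/(2*j)
(41423 + 25100)*(-38716 + m(180)) = (41423 + 25100)*(-38716 + (1/2)/180) = 66523*(-38716 + (1/2)*(1/180)) = 66523*(-38716 + 1/360) = 66523*(-13937759/360) = -927181541957/360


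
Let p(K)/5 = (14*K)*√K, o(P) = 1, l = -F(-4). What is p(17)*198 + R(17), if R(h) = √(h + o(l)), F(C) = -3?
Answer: 3*√2 + 235620*√17 ≈ 9.7149e+5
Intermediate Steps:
l = 3 (l = -1*(-3) = 3)
p(K) = 70*K^(3/2) (p(K) = 5*((14*K)*√K) = 5*(14*K^(3/2)) = 70*K^(3/2))
R(h) = √(1 + h) (R(h) = √(h + 1) = √(1 + h))
p(17)*198 + R(17) = (70*17^(3/2))*198 + √(1 + 17) = (70*(17*√17))*198 + √18 = (1190*√17)*198 + 3*√2 = 235620*√17 + 3*√2 = 3*√2 + 235620*√17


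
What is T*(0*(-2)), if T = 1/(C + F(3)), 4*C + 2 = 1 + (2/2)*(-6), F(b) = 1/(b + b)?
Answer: 0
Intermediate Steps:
F(b) = 1/(2*b)
C = -7/4 (C = -½ + (1 + (2/2)*(-6))/4 = -½ + (1 + (2*(½))*(-6))/4 = -½ + (1 + 1*(-6))/4 = -½ + (1 - 6)/4 = -½ + (¼)*(-5) = -½ - 5/4 = -7/4 ≈ -1.7500)
T = -12/19 (T = 1/(-7/4 + (½)/3) = 1/(-7/4 + (½)*(⅓)) = 1/(-7/4 + ⅙) = 1/(-19/12) = -12/19 ≈ -0.63158)
T*(0*(-2)) = -0*(-2) = -12/19*0 = 0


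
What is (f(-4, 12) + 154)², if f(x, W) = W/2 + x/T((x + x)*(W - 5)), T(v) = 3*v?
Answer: 45171841/1764 ≈ 25608.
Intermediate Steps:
f(x, W) = W/2 + 1/(6*(-5 + W)) (f(x, W) = W/2 + x/((3*((x + x)*(W - 5)))) = W*(½) + x/((3*((2*x)*(-5 + W)))) = W/2 + x/((3*(2*x*(-5 + W)))) = W/2 + x/((6*x*(-5 + W))) = W/2 + x*(1/(6*x*(-5 + W))) = W/2 + 1/(6*(-5 + W)))
(f(-4, 12) + 154)² = ((1 + 3*12*(-5 + 12))/(6*(-5 + 12)) + 154)² = ((⅙)*(1 + 3*12*7)/7 + 154)² = ((⅙)*(⅐)*(1 + 252) + 154)² = ((⅙)*(⅐)*253 + 154)² = (253/42 + 154)² = (6721/42)² = 45171841/1764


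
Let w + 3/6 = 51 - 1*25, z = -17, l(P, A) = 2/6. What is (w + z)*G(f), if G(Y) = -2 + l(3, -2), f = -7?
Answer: -85/6 ≈ -14.167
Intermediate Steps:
l(P, A) = ⅓ (l(P, A) = 2*(⅙) = ⅓)
w = 51/2 (w = -½ + (51 - 1*25) = -½ + (51 - 25) = -½ + 26 = 51/2 ≈ 25.500)
G(Y) = -5/3 (G(Y) = -2 + ⅓ = -5/3)
(w + z)*G(f) = (51/2 - 17)*(-5/3) = (17/2)*(-5/3) = -85/6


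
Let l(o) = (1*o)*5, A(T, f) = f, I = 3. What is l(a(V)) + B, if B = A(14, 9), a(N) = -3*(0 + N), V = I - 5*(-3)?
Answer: -261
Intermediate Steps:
V = 18 (V = 3 - 5*(-3) = 3 + 15 = 18)
a(N) = -3*N
l(o) = 5*o (l(o) = o*5 = 5*o)
B = 9
l(a(V)) + B = 5*(-3*18) + 9 = 5*(-54) + 9 = -270 + 9 = -261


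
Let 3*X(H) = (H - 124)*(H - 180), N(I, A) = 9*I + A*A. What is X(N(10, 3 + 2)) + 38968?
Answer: 39163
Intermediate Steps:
N(I, A) = A² + 9*I (N(I, A) = 9*I + A² = A² + 9*I)
X(H) = (-180 + H)*(-124 + H)/3 (X(H) = ((H - 124)*(H - 180))/3 = ((-124 + H)*(-180 + H))/3 = ((-180 + H)*(-124 + H))/3 = (-180 + H)*(-124 + H)/3)
X(N(10, 3 + 2)) + 38968 = (7440 - 304*((3 + 2)² + 9*10)/3 + ((3 + 2)² + 9*10)²/3) + 38968 = (7440 - 304*(5² + 90)/3 + (5² + 90)²/3) + 38968 = (7440 - 304*(25 + 90)/3 + (25 + 90)²/3) + 38968 = (7440 - 304/3*115 + (⅓)*115²) + 38968 = (7440 - 34960/3 + (⅓)*13225) + 38968 = (7440 - 34960/3 + 13225/3) + 38968 = 195 + 38968 = 39163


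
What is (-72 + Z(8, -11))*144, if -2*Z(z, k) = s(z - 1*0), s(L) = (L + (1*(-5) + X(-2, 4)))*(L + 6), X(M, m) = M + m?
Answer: -15408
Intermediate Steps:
s(L) = (-3 + L)*(6 + L) (s(L) = (L + (1*(-5) + (-2 + 4)))*(L + 6) = (L + (-5 + 2))*(6 + L) = (L - 3)*(6 + L) = (-3 + L)*(6 + L))
Z(z, k) = 9 - 3*z/2 - z²/2 (Z(z, k) = -(-18 + (z - 1*0)² + 3*(z - 1*0))/2 = -(-18 + (z + 0)² + 3*(z + 0))/2 = -(-18 + z² + 3*z)/2 = 9 - 3*z/2 - z²/2)
(-72 + Z(8, -11))*144 = (-72 + (9 - 3/2*8 - ½*8²))*144 = (-72 + (9 - 12 - ½*64))*144 = (-72 + (9 - 12 - 32))*144 = (-72 - 35)*144 = -107*144 = -15408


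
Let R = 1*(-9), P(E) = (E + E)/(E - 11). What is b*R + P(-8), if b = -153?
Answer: 26179/19 ≈ 1377.8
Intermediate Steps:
P(E) = 2*E/(-11 + E) (P(E) = (2*E)/(-11 + E) = 2*E/(-11 + E))
R = -9
b*R + P(-8) = -153*(-9) + 2*(-8)/(-11 - 8) = 1377 + 2*(-8)/(-19) = 1377 + 2*(-8)*(-1/19) = 1377 + 16/19 = 26179/19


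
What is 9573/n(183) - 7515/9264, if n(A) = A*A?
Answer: -18109507/34471344 ≈ -0.52535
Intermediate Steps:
n(A) = A**2
9573/n(183) - 7515/9264 = 9573/(183**2) - 7515/9264 = 9573/33489 - 7515*1/9264 = 9573*(1/33489) - 2505/3088 = 3191/11163 - 2505/3088 = -18109507/34471344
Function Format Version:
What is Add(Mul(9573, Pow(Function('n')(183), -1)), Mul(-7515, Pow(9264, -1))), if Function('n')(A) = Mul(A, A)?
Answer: Rational(-18109507, 34471344) ≈ -0.52535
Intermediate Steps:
Function('n')(A) = Pow(A, 2)
Add(Mul(9573, Pow(Function('n')(183), -1)), Mul(-7515, Pow(9264, -1))) = Add(Mul(9573, Pow(Pow(183, 2), -1)), Mul(-7515, Pow(9264, -1))) = Add(Mul(9573, Pow(33489, -1)), Mul(-7515, Rational(1, 9264))) = Add(Mul(9573, Rational(1, 33489)), Rational(-2505, 3088)) = Add(Rational(3191, 11163), Rational(-2505, 3088)) = Rational(-18109507, 34471344)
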